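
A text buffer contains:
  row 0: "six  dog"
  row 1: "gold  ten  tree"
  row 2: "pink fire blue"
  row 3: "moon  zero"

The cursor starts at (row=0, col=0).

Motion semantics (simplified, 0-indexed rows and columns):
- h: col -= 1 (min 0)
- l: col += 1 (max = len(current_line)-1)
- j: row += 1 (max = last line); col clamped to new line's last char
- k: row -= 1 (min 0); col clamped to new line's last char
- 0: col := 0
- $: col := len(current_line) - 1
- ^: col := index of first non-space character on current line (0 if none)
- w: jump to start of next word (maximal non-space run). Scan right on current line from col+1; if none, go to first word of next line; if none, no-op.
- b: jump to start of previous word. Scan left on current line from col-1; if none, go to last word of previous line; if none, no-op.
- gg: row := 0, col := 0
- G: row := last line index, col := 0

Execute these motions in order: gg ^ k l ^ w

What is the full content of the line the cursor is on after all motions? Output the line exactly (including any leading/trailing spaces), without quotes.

Answer: six  dog

Derivation:
After 1 (gg): row=0 col=0 char='s'
After 2 (^): row=0 col=0 char='s'
After 3 (k): row=0 col=0 char='s'
After 4 (l): row=0 col=1 char='i'
After 5 (^): row=0 col=0 char='s'
After 6 (w): row=0 col=5 char='d'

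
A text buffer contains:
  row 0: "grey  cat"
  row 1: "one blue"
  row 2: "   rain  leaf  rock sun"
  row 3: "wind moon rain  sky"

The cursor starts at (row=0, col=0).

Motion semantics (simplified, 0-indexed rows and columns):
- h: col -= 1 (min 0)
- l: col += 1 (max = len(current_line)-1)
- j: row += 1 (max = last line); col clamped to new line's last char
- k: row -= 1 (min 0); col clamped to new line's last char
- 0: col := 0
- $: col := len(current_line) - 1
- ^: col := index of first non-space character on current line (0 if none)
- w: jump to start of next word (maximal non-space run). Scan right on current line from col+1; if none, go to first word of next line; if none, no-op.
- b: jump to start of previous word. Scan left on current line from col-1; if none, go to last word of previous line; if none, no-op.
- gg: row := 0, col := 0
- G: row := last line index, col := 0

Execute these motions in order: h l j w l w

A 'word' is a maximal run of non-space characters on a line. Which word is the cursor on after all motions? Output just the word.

Answer: rain

Derivation:
After 1 (h): row=0 col=0 char='g'
After 2 (l): row=0 col=1 char='r'
After 3 (j): row=1 col=1 char='n'
After 4 (w): row=1 col=4 char='b'
After 5 (l): row=1 col=5 char='l'
After 6 (w): row=2 col=3 char='r'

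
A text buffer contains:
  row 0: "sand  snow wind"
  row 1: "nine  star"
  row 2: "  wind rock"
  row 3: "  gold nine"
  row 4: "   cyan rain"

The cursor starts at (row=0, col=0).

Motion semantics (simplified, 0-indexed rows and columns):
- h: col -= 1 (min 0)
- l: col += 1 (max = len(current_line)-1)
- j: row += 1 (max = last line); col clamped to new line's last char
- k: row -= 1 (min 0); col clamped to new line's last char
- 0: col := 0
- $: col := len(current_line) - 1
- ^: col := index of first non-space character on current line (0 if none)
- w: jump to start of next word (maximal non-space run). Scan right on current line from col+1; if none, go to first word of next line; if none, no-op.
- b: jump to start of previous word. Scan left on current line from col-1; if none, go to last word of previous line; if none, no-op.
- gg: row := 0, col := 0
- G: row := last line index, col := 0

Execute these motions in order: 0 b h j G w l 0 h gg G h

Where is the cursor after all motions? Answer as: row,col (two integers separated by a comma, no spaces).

After 1 (0): row=0 col=0 char='s'
After 2 (b): row=0 col=0 char='s'
After 3 (h): row=0 col=0 char='s'
After 4 (j): row=1 col=0 char='n'
After 5 (G): row=4 col=0 char='_'
After 6 (w): row=4 col=3 char='c'
After 7 (l): row=4 col=4 char='y'
After 8 (0): row=4 col=0 char='_'
After 9 (h): row=4 col=0 char='_'
After 10 (gg): row=0 col=0 char='s'
After 11 (G): row=4 col=0 char='_'
After 12 (h): row=4 col=0 char='_'

Answer: 4,0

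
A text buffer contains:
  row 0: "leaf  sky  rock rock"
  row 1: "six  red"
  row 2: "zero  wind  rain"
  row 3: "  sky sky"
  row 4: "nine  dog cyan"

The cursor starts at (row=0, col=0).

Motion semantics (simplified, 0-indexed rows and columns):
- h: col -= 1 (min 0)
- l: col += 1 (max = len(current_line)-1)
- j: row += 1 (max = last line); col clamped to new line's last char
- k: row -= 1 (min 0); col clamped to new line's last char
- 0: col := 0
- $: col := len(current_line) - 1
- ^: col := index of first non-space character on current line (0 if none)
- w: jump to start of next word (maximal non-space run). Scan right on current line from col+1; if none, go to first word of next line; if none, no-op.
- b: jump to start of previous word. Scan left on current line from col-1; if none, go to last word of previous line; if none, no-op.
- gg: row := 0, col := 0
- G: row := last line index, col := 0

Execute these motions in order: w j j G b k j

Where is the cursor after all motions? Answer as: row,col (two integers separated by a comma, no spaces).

Answer: 3,6

Derivation:
After 1 (w): row=0 col=6 char='s'
After 2 (j): row=1 col=6 char='e'
After 3 (j): row=2 col=6 char='w'
After 4 (G): row=4 col=0 char='n'
After 5 (b): row=3 col=6 char='s'
After 6 (k): row=2 col=6 char='w'
After 7 (j): row=3 col=6 char='s'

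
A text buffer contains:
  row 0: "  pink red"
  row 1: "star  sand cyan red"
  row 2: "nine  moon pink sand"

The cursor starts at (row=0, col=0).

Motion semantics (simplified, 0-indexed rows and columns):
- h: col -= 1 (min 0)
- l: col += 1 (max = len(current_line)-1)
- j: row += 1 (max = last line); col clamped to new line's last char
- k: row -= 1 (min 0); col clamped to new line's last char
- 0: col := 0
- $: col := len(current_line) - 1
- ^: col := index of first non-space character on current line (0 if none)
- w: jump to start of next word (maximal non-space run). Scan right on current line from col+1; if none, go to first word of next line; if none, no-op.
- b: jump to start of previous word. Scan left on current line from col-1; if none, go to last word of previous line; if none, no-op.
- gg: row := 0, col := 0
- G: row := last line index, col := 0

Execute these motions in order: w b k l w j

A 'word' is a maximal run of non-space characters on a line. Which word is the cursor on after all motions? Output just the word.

Answer: sand

Derivation:
After 1 (w): row=0 col=2 char='p'
After 2 (b): row=0 col=2 char='p'
After 3 (k): row=0 col=2 char='p'
After 4 (l): row=0 col=3 char='i'
After 5 (w): row=0 col=7 char='r'
After 6 (j): row=1 col=7 char='a'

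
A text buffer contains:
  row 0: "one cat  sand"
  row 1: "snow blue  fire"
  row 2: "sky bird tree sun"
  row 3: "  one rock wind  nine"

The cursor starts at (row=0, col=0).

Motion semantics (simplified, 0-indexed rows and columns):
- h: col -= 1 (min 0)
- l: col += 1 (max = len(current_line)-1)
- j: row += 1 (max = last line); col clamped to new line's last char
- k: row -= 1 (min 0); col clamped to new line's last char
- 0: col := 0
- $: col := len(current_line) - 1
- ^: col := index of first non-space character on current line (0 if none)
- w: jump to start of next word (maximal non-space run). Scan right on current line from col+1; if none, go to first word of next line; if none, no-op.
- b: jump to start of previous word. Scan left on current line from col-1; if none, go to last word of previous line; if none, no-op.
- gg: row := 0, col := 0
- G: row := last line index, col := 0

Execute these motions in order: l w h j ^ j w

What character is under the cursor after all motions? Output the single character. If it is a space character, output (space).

After 1 (l): row=0 col=1 char='n'
After 2 (w): row=0 col=4 char='c'
After 3 (h): row=0 col=3 char='_'
After 4 (j): row=1 col=3 char='w'
After 5 (^): row=1 col=0 char='s'
After 6 (j): row=2 col=0 char='s'
After 7 (w): row=2 col=4 char='b'

Answer: b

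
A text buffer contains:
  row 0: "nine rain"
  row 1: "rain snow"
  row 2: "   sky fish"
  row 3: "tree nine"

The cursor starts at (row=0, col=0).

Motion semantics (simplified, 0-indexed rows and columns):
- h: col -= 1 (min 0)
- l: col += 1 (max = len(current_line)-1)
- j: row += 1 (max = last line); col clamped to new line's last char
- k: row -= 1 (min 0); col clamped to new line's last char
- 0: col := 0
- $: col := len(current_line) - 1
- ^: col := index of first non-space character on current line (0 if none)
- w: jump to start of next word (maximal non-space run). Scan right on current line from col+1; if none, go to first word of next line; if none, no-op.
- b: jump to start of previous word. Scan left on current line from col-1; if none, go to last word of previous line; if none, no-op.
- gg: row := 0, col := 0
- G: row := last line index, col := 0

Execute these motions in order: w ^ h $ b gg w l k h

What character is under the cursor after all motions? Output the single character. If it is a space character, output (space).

Answer: r

Derivation:
After 1 (w): row=0 col=5 char='r'
After 2 (^): row=0 col=0 char='n'
After 3 (h): row=0 col=0 char='n'
After 4 ($): row=0 col=8 char='n'
After 5 (b): row=0 col=5 char='r'
After 6 (gg): row=0 col=0 char='n'
After 7 (w): row=0 col=5 char='r'
After 8 (l): row=0 col=6 char='a'
After 9 (k): row=0 col=6 char='a'
After 10 (h): row=0 col=5 char='r'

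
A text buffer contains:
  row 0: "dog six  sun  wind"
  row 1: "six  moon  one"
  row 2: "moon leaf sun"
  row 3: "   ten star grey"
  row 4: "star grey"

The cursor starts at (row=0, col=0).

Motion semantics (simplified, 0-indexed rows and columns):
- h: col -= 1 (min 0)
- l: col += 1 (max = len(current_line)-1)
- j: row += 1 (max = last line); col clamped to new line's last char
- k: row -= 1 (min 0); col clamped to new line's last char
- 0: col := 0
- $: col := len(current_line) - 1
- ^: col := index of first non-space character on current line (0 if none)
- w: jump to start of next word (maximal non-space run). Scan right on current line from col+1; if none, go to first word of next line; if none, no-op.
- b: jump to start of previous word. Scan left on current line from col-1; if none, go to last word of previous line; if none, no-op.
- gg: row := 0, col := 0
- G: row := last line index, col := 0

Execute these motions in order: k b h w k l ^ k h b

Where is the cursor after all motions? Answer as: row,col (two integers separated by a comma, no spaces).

Answer: 0,0

Derivation:
After 1 (k): row=0 col=0 char='d'
After 2 (b): row=0 col=0 char='d'
After 3 (h): row=0 col=0 char='d'
After 4 (w): row=0 col=4 char='s'
After 5 (k): row=0 col=4 char='s'
After 6 (l): row=0 col=5 char='i'
After 7 (^): row=0 col=0 char='d'
After 8 (k): row=0 col=0 char='d'
After 9 (h): row=0 col=0 char='d'
After 10 (b): row=0 col=0 char='d'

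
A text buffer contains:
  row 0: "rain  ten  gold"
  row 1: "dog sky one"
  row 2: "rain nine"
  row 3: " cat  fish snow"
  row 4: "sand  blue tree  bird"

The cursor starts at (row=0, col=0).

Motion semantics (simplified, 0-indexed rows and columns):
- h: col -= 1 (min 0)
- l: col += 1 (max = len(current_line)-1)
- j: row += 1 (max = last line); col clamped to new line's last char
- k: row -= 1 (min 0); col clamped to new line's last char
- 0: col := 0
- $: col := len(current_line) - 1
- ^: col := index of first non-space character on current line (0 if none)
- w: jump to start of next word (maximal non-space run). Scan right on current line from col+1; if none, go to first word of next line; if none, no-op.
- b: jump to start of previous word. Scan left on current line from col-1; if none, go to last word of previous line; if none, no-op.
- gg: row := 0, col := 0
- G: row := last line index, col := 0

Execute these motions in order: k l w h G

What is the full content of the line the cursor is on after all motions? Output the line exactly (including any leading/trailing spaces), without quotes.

Answer: sand  blue tree  bird

Derivation:
After 1 (k): row=0 col=0 char='r'
After 2 (l): row=0 col=1 char='a'
After 3 (w): row=0 col=6 char='t'
After 4 (h): row=0 col=5 char='_'
After 5 (G): row=4 col=0 char='s'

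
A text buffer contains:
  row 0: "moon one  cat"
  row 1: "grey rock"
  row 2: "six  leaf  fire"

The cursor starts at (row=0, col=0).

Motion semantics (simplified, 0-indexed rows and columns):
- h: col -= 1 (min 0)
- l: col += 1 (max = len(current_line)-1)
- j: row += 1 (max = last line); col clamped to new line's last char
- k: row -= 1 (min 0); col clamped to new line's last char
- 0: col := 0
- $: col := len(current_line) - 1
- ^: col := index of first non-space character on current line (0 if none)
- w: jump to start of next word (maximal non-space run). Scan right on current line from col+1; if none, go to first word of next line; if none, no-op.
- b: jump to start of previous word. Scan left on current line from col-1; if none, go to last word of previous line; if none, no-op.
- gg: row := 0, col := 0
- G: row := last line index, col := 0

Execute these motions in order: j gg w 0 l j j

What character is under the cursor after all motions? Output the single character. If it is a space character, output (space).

After 1 (j): row=1 col=0 char='g'
After 2 (gg): row=0 col=0 char='m'
After 3 (w): row=0 col=5 char='o'
After 4 (0): row=0 col=0 char='m'
After 5 (l): row=0 col=1 char='o'
After 6 (j): row=1 col=1 char='r'
After 7 (j): row=2 col=1 char='i'

Answer: i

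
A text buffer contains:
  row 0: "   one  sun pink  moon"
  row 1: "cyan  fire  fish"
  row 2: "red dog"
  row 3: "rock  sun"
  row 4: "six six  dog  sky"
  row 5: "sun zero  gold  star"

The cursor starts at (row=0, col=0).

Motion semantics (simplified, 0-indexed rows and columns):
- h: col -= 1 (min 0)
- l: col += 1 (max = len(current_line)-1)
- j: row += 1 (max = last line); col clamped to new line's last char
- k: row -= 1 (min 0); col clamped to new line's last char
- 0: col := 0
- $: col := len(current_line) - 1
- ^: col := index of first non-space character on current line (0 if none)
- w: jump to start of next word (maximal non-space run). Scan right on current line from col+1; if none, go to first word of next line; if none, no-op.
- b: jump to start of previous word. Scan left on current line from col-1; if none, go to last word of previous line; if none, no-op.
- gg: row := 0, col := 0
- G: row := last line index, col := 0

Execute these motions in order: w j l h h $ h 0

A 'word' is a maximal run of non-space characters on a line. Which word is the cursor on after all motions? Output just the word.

After 1 (w): row=0 col=3 char='o'
After 2 (j): row=1 col=3 char='n'
After 3 (l): row=1 col=4 char='_'
After 4 (h): row=1 col=3 char='n'
After 5 (h): row=1 col=2 char='a'
After 6 ($): row=1 col=15 char='h'
After 7 (h): row=1 col=14 char='s'
After 8 (0): row=1 col=0 char='c'

Answer: cyan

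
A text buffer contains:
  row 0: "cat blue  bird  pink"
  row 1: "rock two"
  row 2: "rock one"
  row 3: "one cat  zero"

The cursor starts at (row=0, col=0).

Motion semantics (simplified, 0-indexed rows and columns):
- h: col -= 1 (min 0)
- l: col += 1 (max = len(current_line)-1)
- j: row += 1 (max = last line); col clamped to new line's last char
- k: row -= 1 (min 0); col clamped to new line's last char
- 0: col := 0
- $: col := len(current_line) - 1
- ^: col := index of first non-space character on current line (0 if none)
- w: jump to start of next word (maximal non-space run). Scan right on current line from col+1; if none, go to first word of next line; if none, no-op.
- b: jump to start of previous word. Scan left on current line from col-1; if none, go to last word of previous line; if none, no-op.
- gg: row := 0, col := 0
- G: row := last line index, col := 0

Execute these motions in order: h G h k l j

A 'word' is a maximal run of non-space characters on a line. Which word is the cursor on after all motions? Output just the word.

After 1 (h): row=0 col=0 char='c'
After 2 (G): row=3 col=0 char='o'
After 3 (h): row=3 col=0 char='o'
After 4 (k): row=2 col=0 char='r'
After 5 (l): row=2 col=1 char='o'
After 6 (j): row=3 col=1 char='n'

Answer: one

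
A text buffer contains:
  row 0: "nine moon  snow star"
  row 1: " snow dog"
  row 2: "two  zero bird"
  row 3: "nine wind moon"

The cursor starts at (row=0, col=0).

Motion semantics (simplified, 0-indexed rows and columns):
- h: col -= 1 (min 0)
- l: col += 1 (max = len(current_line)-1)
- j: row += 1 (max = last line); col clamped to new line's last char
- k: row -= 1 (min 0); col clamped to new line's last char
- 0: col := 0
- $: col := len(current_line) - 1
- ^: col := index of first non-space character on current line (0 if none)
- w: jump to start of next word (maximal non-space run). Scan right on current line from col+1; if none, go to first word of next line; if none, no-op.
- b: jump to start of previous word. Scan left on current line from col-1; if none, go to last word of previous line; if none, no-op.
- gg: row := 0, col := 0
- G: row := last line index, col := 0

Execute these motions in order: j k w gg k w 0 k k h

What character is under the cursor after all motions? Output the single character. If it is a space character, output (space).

After 1 (j): row=1 col=0 char='_'
After 2 (k): row=0 col=0 char='n'
After 3 (w): row=0 col=5 char='m'
After 4 (gg): row=0 col=0 char='n'
After 5 (k): row=0 col=0 char='n'
After 6 (w): row=0 col=5 char='m'
After 7 (0): row=0 col=0 char='n'
After 8 (k): row=0 col=0 char='n'
After 9 (k): row=0 col=0 char='n'
After 10 (h): row=0 col=0 char='n'

Answer: n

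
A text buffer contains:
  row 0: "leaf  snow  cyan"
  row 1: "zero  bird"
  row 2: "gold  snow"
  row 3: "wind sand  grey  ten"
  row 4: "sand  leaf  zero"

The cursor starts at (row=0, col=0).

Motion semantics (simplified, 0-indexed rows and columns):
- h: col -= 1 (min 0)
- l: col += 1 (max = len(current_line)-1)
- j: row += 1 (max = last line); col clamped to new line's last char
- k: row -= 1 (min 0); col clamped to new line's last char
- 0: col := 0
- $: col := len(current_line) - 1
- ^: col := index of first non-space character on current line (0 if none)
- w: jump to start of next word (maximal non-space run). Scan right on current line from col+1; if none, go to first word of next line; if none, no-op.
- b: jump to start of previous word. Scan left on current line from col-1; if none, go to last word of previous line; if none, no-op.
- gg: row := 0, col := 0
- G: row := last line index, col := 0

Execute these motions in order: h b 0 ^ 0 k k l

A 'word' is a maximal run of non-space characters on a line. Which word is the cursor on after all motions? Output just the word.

After 1 (h): row=0 col=0 char='l'
After 2 (b): row=0 col=0 char='l'
After 3 (0): row=0 col=0 char='l'
After 4 (^): row=0 col=0 char='l'
After 5 (0): row=0 col=0 char='l'
After 6 (k): row=0 col=0 char='l'
After 7 (k): row=0 col=0 char='l'
After 8 (l): row=0 col=1 char='e'

Answer: leaf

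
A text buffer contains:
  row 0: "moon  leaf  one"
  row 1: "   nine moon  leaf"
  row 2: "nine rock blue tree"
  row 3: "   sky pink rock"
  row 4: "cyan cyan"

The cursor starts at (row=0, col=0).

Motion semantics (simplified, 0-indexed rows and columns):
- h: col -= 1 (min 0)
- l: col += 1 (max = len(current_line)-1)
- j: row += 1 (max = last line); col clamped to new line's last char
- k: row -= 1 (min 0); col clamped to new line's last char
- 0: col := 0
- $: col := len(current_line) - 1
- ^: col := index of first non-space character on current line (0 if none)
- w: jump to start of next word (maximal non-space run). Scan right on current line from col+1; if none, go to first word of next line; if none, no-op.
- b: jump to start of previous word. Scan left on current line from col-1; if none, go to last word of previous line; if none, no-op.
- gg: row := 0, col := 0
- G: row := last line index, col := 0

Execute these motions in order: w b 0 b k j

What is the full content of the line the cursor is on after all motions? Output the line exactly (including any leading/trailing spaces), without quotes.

After 1 (w): row=0 col=6 char='l'
After 2 (b): row=0 col=0 char='m'
After 3 (0): row=0 col=0 char='m'
After 4 (b): row=0 col=0 char='m'
After 5 (k): row=0 col=0 char='m'
After 6 (j): row=1 col=0 char='_'

Answer:    nine moon  leaf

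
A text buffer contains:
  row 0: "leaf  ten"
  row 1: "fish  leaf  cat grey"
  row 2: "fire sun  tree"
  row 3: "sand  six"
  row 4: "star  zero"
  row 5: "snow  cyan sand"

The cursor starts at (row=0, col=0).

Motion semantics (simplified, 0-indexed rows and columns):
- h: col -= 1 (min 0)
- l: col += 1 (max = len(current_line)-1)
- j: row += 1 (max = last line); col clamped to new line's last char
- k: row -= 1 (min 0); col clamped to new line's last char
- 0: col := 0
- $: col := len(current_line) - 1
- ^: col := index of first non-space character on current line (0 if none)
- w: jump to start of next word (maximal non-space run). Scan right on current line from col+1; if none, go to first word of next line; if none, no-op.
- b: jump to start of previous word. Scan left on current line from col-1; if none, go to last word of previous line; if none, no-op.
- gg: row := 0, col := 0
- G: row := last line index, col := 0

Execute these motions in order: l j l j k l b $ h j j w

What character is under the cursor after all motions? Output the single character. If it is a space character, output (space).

Answer: s

Derivation:
After 1 (l): row=0 col=1 char='e'
After 2 (j): row=1 col=1 char='i'
After 3 (l): row=1 col=2 char='s'
After 4 (j): row=2 col=2 char='r'
After 5 (k): row=1 col=2 char='s'
After 6 (l): row=1 col=3 char='h'
After 7 (b): row=1 col=0 char='f'
After 8 ($): row=1 col=19 char='y'
After 9 (h): row=1 col=18 char='e'
After 10 (j): row=2 col=13 char='e'
After 11 (j): row=3 col=8 char='x'
After 12 (w): row=4 col=0 char='s'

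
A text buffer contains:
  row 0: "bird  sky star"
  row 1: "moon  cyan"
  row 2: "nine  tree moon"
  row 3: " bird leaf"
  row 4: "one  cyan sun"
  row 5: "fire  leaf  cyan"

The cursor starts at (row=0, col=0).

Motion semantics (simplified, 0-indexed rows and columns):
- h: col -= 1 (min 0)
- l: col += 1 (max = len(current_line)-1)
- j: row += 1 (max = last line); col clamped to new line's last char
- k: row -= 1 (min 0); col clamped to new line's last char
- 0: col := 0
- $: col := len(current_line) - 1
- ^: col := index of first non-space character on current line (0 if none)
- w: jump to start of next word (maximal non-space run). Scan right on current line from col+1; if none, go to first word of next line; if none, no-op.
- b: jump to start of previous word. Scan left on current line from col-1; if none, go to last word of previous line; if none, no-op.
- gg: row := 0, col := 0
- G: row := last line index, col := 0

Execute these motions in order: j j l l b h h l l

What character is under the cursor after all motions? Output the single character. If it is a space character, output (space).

After 1 (j): row=1 col=0 char='m'
After 2 (j): row=2 col=0 char='n'
After 3 (l): row=2 col=1 char='i'
After 4 (l): row=2 col=2 char='n'
After 5 (b): row=2 col=0 char='n'
After 6 (h): row=2 col=0 char='n'
After 7 (h): row=2 col=0 char='n'
After 8 (l): row=2 col=1 char='i'
After 9 (l): row=2 col=2 char='n'

Answer: n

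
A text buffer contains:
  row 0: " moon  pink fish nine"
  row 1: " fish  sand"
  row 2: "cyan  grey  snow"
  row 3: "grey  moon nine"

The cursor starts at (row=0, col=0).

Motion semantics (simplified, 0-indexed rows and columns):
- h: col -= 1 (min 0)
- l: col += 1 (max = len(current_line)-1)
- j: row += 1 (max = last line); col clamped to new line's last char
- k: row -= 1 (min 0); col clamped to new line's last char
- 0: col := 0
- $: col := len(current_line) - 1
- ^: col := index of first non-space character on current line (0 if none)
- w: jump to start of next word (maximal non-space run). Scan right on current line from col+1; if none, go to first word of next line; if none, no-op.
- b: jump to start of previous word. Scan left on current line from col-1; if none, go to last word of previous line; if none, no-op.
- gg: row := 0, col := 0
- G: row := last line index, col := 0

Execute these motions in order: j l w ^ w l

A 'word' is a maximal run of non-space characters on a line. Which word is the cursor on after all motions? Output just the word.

Answer: sand

Derivation:
After 1 (j): row=1 col=0 char='_'
After 2 (l): row=1 col=1 char='f'
After 3 (w): row=1 col=7 char='s'
After 4 (^): row=1 col=1 char='f'
After 5 (w): row=1 col=7 char='s'
After 6 (l): row=1 col=8 char='a'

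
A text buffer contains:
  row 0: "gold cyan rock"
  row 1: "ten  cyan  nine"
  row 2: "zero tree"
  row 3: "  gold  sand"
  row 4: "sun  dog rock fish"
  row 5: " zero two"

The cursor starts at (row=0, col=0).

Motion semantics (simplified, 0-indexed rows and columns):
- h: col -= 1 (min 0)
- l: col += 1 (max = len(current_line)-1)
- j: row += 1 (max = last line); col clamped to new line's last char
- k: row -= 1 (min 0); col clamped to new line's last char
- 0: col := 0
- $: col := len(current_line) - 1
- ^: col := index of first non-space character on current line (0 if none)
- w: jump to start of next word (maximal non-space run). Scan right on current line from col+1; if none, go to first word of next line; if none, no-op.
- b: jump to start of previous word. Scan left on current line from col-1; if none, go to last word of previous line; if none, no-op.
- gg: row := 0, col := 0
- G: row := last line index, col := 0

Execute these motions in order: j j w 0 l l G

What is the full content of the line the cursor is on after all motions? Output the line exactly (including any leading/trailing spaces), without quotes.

After 1 (j): row=1 col=0 char='t'
After 2 (j): row=2 col=0 char='z'
After 3 (w): row=2 col=5 char='t'
After 4 (0): row=2 col=0 char='z'
After 5 (l): row=2 col=1 char='e'
After 6 (l): row=2 col=2 char='r'
After 7 (G): row=5 col=0 char='_'

Answer:  zero two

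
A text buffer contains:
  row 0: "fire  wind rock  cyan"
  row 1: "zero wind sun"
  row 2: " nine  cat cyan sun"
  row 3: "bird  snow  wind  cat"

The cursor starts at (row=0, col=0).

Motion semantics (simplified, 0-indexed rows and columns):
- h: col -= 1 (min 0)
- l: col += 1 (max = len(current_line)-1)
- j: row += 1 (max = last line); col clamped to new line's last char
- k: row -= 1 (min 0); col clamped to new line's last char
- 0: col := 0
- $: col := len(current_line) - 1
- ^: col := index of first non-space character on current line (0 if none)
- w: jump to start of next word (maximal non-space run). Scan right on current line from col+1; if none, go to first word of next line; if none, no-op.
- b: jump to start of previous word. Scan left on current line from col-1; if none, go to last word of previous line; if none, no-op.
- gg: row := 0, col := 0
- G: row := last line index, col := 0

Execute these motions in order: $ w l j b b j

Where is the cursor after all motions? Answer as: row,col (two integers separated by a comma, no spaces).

After 1 ($): row=0 col=20 char='n'
After 2 (w): row=1 col=0 char='z'
After 3 (l): row=1 col=1 char='e'
After 4 (j): row=2 col=1 char='n'
After 5 (b): row=1 col=10 char='s'
After 6 (b): row=1 col=5 char='w'
After 7 (j): row=2 col=5 char='_'

Answer: 2,5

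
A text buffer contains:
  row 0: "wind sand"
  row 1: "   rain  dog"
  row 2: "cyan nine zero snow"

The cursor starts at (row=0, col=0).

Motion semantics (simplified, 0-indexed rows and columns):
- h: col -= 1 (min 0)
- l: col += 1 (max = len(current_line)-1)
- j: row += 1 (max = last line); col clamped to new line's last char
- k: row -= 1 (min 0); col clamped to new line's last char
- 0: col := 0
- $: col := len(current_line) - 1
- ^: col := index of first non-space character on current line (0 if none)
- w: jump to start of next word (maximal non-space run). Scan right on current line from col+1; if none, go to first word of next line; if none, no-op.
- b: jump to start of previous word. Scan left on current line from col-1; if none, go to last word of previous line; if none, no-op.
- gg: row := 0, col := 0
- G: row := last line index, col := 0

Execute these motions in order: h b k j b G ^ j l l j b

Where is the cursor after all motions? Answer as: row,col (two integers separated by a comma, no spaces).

After 1 (h): row=0 col=0 char='w'
After 2 (b): row=0 col=0 char='w'
After 3 (k): row=0 col=0 char='w'
After 4 (j): row=1 col=0 char='_'
After 5 (b): row=0 col=5 char='s'
After 6 (G): row=2 col=0 char='c'
After 7 (^): row=2 col=0 char='c'
After 8 (j): row=2 col=0 char='c'
After 9 (l): row=2 col=1 char='y'
After 10 (l): row=2 col=2 char='a'
After 11 (j): row=2 col=2 char='a'
After 12 (b): row=2 col=0 char='c'

Answer: 2,0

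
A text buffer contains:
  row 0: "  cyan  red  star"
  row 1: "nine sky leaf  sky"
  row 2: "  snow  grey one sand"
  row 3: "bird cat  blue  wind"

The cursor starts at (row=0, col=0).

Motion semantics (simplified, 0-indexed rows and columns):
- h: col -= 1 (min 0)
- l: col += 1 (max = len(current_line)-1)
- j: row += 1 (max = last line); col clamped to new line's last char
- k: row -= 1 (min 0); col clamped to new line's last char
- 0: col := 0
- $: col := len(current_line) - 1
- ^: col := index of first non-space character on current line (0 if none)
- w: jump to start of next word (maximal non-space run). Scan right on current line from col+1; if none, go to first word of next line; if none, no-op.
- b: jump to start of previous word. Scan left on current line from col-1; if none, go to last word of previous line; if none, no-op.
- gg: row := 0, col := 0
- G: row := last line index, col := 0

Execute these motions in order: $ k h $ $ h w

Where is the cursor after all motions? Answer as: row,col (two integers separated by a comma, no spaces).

After 1 ($): row=0 col=16 char='r'
After 2 (k): row=0 col=16 char='r'
After 3 (h): row=0 col=15 char='a'
After 4 ($): row=0 col=16 char='r'
After 5 ($): row=0 col=16 char='r'
After 6 (h): row=0 col=15 char='a'
After 7 (w): row=1 col=0 char='n'

Answer: 1,0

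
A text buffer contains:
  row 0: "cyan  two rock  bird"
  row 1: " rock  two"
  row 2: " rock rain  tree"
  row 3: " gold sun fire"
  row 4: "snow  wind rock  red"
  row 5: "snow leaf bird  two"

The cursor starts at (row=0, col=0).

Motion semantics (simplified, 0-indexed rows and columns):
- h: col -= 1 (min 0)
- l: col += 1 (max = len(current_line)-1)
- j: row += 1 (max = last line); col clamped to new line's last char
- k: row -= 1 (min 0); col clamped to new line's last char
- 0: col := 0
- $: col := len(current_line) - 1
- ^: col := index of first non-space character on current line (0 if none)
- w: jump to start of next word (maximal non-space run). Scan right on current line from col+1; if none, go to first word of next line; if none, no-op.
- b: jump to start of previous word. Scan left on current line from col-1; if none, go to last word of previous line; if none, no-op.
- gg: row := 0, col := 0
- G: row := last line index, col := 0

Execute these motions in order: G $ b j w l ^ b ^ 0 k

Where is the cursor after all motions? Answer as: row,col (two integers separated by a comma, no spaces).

Answer: 3,0

Derivation:
After 1 (G): row=5 col=0 char='s'
After 2 ($): row=5 col=18 char='o'
After 3 (b): row=5 col=16 char='t'
After 4 (j): row=5 col=16 char='t'
After 5 (w): row=5 col=16 char='t'
After 6 (l): row=5 col=17 char='w'
After 7 (^): row=5 col=0 char='s'
After 8 (b): row=4 col=17 char='r'
After 9 (^): row=4 col=0 char='s'
After 10 (0): row=4 col=0 char='s'
After 11 (k): row=3 col=0 char='_'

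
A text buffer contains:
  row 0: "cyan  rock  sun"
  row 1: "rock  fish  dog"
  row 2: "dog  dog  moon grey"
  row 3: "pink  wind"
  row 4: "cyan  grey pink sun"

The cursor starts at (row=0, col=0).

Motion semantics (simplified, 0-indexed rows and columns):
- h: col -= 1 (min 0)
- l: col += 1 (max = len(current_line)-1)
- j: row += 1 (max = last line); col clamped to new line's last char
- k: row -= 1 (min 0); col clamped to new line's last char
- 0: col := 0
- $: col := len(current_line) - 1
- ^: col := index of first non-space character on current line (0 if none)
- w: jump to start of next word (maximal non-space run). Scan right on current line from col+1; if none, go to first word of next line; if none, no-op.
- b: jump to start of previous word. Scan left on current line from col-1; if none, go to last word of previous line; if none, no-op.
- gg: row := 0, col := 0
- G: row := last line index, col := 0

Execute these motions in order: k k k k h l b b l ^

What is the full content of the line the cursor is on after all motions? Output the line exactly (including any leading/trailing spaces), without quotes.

Answer: cyan  rock  sun

Derivation:
After 1 (k): row=0 col=0 char='c'
After 2 (k): row=0 col=0 char='c'
After 3 (k): row=0 col=0 char='c'
After 4 (k): row=0 col=0 char='c'
After 5 (h): row=0 col=0 char='c'
After 6 (l): row=0 col=1 char='y'
After 7 (b): row=0 col=0 char='c'
After 8 (b): row=0 col=0 char='c'
After 9 (l): row=0 col=1 char='y'
After 10 (^): row=0 col=0 char='c'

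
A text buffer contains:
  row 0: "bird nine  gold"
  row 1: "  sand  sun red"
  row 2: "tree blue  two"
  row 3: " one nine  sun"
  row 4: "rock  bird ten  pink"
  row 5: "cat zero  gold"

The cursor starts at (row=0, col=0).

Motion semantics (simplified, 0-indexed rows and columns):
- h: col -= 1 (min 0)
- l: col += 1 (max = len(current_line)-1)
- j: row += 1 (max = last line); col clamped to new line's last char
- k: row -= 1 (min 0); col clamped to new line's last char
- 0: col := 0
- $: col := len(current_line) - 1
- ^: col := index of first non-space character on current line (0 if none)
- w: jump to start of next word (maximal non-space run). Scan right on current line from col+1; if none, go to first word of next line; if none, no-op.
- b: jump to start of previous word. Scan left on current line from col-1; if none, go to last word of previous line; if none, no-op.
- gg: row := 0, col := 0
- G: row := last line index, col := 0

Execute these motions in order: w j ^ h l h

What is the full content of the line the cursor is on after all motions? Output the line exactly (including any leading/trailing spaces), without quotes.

Answer:   sand  sun red

Derivation:
After 1 (w): row=0 col=5 char='n'
After 2 (j): row=1 col=5 char='d'
After 3 (^): row=1 col=2 char='s'
After 4 (h): row=1 col=1 char='_'
After 5 (l): row=1 col=2 char='s'
After 6 (h): row=1 col=1 char='_'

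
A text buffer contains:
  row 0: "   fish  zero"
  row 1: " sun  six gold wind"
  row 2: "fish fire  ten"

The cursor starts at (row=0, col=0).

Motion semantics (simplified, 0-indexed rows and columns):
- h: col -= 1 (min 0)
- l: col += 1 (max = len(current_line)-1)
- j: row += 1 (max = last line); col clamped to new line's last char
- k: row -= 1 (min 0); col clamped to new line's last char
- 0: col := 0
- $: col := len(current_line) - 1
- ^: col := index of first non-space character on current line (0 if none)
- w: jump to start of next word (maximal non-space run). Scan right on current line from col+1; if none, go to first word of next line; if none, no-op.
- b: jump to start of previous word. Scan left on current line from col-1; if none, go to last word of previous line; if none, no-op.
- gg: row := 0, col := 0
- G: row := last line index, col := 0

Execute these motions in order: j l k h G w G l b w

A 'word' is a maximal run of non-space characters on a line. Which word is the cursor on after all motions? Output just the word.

After 1 (j): row=1 col=0 char='_'
After 2 (l): row=1 col=1 char='s'
After 3 (k): row=0 col=1 char='_'
After 4 (h): row=0 col=0 char='_'
After 5 (G): row=2 col=0 char='f'
After 6 (w): row=2 col=5 char='f'
After 7 (G): row=2 col=0 char='f'
After 8 (l): row=2 col=1 char='i'
After 9 (b): row=2 col=0 char='f'
After 10 (w): row=2 col=5 char='f'

Answer: fire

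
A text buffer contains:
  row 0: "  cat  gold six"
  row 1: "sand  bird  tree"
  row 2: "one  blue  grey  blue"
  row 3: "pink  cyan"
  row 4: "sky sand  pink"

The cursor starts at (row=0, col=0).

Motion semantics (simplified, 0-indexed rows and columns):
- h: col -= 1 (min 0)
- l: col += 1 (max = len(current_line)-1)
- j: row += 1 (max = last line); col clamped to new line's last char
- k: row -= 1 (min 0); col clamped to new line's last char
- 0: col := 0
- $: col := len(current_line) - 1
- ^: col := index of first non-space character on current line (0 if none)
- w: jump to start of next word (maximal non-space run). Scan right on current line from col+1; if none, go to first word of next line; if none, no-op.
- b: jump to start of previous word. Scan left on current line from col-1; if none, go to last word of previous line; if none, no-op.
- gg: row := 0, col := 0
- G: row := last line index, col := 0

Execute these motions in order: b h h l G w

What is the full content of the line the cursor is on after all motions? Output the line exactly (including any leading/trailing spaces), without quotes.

Answer: sky sand  pink

Derivation:
After 1 (b): row=0 col=0 char='_'
After 2 (h): row=0 col=0 char='_'
After 3 (h): row=0 col=0 char='_'
After 4 (l): row=0 col=1 char='_'
After 5 (G): row=4 col=0 char='s'
After 6 (w): row=4 col=4 char='s'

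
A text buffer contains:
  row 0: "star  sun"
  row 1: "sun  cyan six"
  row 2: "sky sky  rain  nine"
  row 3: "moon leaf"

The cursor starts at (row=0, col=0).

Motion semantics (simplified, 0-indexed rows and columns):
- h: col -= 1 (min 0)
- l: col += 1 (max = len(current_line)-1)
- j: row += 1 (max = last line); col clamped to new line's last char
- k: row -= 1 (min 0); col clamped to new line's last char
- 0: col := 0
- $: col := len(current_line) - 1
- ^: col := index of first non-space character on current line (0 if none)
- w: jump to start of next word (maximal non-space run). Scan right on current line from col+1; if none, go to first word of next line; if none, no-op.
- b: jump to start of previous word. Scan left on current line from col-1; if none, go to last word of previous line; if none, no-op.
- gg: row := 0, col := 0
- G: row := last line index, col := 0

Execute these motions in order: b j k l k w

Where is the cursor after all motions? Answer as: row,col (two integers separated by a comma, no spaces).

After 1 (b): row=0 col=0 char='s'
After 2 (j): row=1 col=0 char='s'
After 3 (k): row=0 col=0 char='s'
After 4 (l): row=0 col=1 char='t'
After 5 (k): row=0 col=1 char='t'
After 6 (w): row=0 col=6 char='s'

Answer: 0,6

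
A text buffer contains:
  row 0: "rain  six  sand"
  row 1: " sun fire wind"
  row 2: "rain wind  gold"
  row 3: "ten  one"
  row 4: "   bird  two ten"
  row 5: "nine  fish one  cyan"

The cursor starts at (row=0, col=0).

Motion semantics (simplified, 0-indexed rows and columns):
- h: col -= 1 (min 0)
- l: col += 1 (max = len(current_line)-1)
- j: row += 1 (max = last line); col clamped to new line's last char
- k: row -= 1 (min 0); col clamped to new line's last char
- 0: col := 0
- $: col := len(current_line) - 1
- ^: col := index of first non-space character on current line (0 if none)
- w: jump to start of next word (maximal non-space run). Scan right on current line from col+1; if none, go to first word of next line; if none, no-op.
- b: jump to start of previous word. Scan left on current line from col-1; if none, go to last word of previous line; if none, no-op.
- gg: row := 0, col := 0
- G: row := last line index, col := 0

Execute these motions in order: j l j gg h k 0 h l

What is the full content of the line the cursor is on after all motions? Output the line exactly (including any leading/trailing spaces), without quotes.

After 1 (j): row=1 col=0 char='_'
After 2 (l): row=1 col=1 char='s'
After 3 (j): row=2 col=1 char='a'
After 4 (gg): row=0 col=0 char='r'
After 5 (h): row=0 col=0 char='r'
After 6 (k): row=0 col=0 char='r'
After 7 (0): row=0 col=0 char='r'
After 8 (h): row=0 col=0 char='r'
After 9 (l): row=0 col=1 char='a'

Answer: rain  six  sand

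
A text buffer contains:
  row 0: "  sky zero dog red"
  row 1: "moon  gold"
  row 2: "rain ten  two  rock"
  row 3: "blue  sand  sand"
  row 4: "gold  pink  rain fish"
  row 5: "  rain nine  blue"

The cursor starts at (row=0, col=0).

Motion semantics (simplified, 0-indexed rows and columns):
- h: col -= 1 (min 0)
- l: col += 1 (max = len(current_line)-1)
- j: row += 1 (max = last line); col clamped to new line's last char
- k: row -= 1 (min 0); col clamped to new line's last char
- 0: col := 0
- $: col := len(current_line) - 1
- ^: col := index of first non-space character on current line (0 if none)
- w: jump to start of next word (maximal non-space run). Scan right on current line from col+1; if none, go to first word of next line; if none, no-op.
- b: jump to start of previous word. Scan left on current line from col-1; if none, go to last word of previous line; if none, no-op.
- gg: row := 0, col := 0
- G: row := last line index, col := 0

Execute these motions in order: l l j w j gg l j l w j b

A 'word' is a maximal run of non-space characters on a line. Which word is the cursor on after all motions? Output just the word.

After 1 (l): row=0 col=1 char='_'
After 2 (l): row=0 col=2 char='s'
After 3 (j): row=1 col=2 char='o'
After 4 (w): row=1 col=6 char='g'
After 5 (j): row=2 col=6 char='e'
After 6 (gg): row=0 col=0 char='_'
After 7 (l): row=0 col=1 char='_'
After 8 (j): row=1 col=1 char='o'
After 9 (l): row=1 col=2 char='o'
After 10 (w): row=1 col=6 char='g'
After 11 (j): row=2 col=6 char='e'
After 12 (b): row=2 col=5 char='t'

Answer: ten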